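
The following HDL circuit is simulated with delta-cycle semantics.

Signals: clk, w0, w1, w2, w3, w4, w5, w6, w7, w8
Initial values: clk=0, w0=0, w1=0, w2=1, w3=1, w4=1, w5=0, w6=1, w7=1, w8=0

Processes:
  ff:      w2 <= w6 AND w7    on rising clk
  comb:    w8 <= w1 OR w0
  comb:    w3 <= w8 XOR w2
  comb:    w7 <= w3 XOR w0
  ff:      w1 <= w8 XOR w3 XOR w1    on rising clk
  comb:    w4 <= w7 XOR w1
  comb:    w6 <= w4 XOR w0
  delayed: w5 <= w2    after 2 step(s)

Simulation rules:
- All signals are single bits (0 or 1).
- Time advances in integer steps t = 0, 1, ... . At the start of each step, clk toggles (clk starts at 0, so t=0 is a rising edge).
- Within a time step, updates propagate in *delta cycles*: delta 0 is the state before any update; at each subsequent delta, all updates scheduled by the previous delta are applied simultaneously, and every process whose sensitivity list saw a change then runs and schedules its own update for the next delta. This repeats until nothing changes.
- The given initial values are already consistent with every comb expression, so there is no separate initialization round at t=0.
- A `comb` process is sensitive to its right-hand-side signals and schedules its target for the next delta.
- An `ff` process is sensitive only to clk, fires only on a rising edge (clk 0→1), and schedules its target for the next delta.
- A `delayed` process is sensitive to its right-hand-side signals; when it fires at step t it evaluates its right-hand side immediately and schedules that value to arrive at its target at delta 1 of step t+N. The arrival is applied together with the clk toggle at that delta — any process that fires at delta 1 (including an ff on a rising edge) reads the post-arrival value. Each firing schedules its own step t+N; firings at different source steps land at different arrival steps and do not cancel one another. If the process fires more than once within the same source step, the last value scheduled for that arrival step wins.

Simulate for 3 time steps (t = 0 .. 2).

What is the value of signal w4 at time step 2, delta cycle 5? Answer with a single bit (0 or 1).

t=0 Δ0: w2=1 clk=0 w4=1 w3=1 w7=1 w6=1 w0=0 w5=0 w8=0 w1=0
  Δ1: clk:0→1
  Δ2: w1:0→1
  Δ3: w4:1→0, w8:0→1
  Δ4: w3:1→0, w6:1→0
  Δ5: w7:1→0
  Δ6: w4:0→1
  Δ7: w6:0→1
  (7Δ to stable)
t=1 Δ0: w2=1 clk=1 w4=1 w3=0 w7=0 w6=1 w0=0 w5=0 w8=1 w1=1
  Δ1: clk:1→0
  (1Δ to stable)
t=2 Δ0: w2=1 clk=0 w4=1 w3=0 w7=0 w6=1 w0=0 w5=0 w8=1 w1=1
  Δ1: clk:0→1
  Δ2: w2:1→0, w1:1→0
  Δ3: w4:1→0, w3:0→1, w8:1→0
  Δ4: w3:1→0, w7:0→1, w6:1→0
  Δ5: w4:0→1, w7:1→0
  Δ6: w4:1→0, w6:0→1
  Δ7: w6:1→0
  (7Δ to stable)

1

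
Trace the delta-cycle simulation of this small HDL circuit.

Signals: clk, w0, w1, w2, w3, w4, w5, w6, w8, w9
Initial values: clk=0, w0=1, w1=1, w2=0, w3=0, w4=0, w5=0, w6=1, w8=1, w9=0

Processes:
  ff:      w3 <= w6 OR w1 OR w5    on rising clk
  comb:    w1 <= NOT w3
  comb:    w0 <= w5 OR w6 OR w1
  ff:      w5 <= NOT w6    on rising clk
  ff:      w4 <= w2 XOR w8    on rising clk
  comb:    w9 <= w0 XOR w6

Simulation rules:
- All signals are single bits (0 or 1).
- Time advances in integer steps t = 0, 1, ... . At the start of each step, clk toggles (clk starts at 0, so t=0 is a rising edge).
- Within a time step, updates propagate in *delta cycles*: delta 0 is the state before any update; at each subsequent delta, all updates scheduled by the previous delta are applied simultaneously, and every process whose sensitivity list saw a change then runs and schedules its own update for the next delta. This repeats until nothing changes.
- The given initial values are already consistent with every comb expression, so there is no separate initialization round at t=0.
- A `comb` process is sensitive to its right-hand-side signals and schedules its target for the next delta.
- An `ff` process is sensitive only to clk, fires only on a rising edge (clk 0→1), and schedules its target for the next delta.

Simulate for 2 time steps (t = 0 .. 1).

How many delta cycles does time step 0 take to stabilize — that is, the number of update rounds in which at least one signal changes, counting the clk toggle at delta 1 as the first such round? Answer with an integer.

3

[bits: w0,w9,w1,clk,w4,w6,w5,w3,w8,w2]
t=0: Δ0=1010010010 Δ1=1011010010 Δ2=1011110110 Δ3=1001110110 | 3Δ
t=1: Δ0=1001110110 Δ1=1000110110 | 1Δ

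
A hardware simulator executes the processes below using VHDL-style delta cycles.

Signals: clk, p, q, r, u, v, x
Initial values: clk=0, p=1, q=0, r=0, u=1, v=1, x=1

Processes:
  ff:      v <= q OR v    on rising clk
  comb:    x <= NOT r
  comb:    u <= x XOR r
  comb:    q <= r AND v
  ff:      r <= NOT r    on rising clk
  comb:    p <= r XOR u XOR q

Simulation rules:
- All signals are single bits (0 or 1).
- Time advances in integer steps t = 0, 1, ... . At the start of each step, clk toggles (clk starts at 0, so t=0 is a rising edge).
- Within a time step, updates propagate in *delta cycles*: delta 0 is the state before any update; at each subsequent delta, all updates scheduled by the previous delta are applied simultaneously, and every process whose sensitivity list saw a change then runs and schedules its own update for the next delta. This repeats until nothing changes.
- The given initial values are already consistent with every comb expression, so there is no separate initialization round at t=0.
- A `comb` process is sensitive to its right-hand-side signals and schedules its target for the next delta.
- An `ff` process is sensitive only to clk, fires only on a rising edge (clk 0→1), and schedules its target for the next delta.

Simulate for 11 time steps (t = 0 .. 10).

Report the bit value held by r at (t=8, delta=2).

t0.Δ0 clk=0 p=1 q=0 x=1 v=1 u=1 r=0
t0.Δ1 clk=1 p=1 q=0 x=1 v=1 u=1 r=0
t0.Δ2 clk=1 p=1 q=0 x=1 v=1 u=1 r=1
t0.Δ3 clk=1 p=0 q=1 x=0 v=1 u=0 r=1
t0.Δ4 clk=1 p=0 q=1 x=0 v=1 u=1 r=1
t0.Δ5 clk=1 p=1 q=1 x=0 v=1 u=1 r=1
t1.Δ0 clk=1 p=1 q=1 x=0 v=1 u=1 r=1
t1.Δ1 clk=0 p=1 q=1 x=0 v=1 u=1 r=1
t2.Δ0 clk=0 p=1 q=1 x=0 v=1 u=1 r=1
t2.Δ1 clk=1 p=1 q=1 x=0 v=1 u=1 r=1
t2.Δ2 clk=1 p=1 q=1 x=0 v=1 u=1 r=0
t2.Δ3 clk=1 p=0 q=0 x=1 v=1 u=0 r=0
t2.Δ4 clk=1 p=0 q=0 x=1 v=1 u=1 r=0
t2.Δ5 clk=1 p=1 q=0 x=1 v=1 u=1 r=0
t3.Δ0 clk=1 p=1 q=0 x=1 v=1 u=1 r=0
t3.Δ1 clk=0 p=1 q=0 x=1 v=1 u=1 r=0
t4.Δ0 clk=0 p=1 q=0 x=1 v=1 u=1 r=0
t4.Δ1 clk=1 p=1 q=0 x=1 v=1 u=1 r=0
t4.Δ2 clk=1 p=1 q=0 x=1 v=1 u=1 r=1
t4.Δ3 clk=1 p=0 q=1 x=0 v=1 u=0 r=1
t4.Δ4 clk=1 p=0 q=1 x=0 v=1 u=1 r=1
t4.Δ5 clk=1 p=1 q=1 x=0 v=1 u=1 r=1
t5.Δ0 clk=1 p=1 q=1 x=0 v=1 u=1 r=1
t5.Δ1 clk=0 p=1 q=1 x=0 v=1 u=1 r=1
t6.Δ0 clk=0 p=1 q=1 x=0 v=1 u=1 r=1
t6.Δ1 clk=1 p=1 q=1 x=0 v=1 u=1 r=1
t6.Δ2 clk=1 p=1 q=1 x=0 v=1 u=1 r=0
t6.Δ3 clk=1 p=0 q=0 x=1 v=1 u=0 r=0
t6.Δ4 clk=1 p=0 q=0 x=1 v=1 u=1 r=0
t6.Δ5 clk=1 p=1 q=0 x=1 v=1 u=1 r=0
t7.Δ0 clk=1 p=1 q=0 x=1 v=1 u=1 r=0
t7.Δ1 clk=0 p=1 q=0 x=1 v=1 u=1 r=0
t8.Δ0 clk=0 p=1 q=0 x=1 v=1 u=1 r=0
t8.Δ1 clk=1 p=1 q=0 x=1 v=1 u=1 r=0
t8.Δ2 clk=1 p=1 q=0 x=1 v=1 u=1 r=1
t8.Δ3 clk=1 p=0 q=1 x=0 v=1 u=0 r=1
t8.Δ4 clk=1 p=0 q=1 x=0 v=1 u=1 r=1
t8.Δ5 clk=1 p=1 q=1 x=0 v=1 u=1 r=1
t9.Δ0 clk=1 p=1 q=1 x=0 v=1 u=1 r=1
t9.Δ1 clk=0 p=1 q=1 x=0 v=1 u=1 r=1
t10.Δ0 clk=0 p=1 q=1 x=0 v=1 u=1 r=1
t10.Δ1 clk=1 p=1 q=1 x=0 v=1 u=1 r=1
t10.Δ2 clk=1 p=1 q=1 x=0 v=1 u=1 r=0
t10.Δ3 clk=1 p=0 q=0 x=1 v=1 u=0 r=0
t10.Δ4 clk=1 p=0 q=0 x=1 v=1 u=1 r=0
t10.Δ5 clk=1 p=1 q=0 x=1 v=1 u=1 r=0

1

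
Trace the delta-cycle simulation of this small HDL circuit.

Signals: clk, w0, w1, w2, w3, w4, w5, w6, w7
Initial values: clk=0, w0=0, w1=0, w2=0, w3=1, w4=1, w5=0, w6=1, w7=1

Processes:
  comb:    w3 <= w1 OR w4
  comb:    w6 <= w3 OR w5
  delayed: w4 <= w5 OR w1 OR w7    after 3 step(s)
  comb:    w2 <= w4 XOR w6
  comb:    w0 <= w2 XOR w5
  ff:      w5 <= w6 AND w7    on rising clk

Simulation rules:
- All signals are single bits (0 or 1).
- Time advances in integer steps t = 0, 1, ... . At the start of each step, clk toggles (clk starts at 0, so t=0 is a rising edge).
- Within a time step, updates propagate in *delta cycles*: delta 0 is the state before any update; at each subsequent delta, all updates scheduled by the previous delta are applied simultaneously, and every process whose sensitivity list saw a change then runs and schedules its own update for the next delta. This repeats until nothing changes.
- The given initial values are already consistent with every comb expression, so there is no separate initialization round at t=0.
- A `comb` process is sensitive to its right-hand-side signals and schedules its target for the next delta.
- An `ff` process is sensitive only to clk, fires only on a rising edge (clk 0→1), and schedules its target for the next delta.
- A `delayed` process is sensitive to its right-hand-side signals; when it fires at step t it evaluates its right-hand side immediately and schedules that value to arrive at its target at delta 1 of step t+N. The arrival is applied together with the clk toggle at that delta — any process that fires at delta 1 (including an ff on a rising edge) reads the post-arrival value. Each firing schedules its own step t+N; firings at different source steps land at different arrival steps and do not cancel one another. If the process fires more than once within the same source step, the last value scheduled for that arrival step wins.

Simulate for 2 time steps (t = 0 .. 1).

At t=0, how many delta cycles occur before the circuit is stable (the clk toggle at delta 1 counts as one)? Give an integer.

t0.Δ0 w4=1 w7=1 w2=0 w1=0 w6=1 clk=0 w5=0 w0=0 w3=1
t0.Δ1 w4=1 w7=1 w2=0 w1=0 w6=1 clk=1 w5=0 w0=0 w3=1
t0.Δ2 w4=1 w7=1 w2=0 w1=0 w6=1 clk=1 w5=1 w0=0 w3=1
t0.Δ3 w4=1 w7=1 w2=0 w1=0 w6=1 clk=1 w5=1 w0=1 w3=1
t1.Δ0 w4=1 w7=1 w2=0 w1=0 w6=1 clk=1 w5=1 w0=1 w3=1
t1.Δ1 w4=1 w7=1 w2=0 w1=0 w6=1 clk=0 w5=1 w0=1 w3=1

3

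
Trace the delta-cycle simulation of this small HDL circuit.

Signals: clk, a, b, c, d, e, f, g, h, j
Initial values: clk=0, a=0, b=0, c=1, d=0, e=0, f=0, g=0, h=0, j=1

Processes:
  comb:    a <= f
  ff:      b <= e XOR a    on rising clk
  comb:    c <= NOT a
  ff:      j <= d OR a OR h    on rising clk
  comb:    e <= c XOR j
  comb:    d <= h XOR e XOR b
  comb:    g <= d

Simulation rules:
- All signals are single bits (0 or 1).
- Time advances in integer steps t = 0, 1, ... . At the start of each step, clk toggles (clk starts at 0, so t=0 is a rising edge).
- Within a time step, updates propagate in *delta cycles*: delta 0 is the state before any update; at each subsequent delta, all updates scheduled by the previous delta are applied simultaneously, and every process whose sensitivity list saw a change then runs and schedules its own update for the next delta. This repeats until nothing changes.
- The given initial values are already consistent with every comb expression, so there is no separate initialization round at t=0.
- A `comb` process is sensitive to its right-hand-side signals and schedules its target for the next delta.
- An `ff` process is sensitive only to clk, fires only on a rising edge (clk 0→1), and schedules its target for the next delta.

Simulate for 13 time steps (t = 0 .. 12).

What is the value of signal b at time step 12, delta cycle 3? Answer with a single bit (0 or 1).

0

t0.Δ0 g=0 f=0 h=0 j=1 clk=0 b=0 c=1 d=0 a=0 e=0
t0.Δ1 g=0 f=0 h=0 j=1 clk=1 b=0 c=1 d=0 a=0 e=0
t0.Δ2 g=0 f=0 h=0 j=0 clk=1 b=0 c=1 d=0 a=0 e=0
t0.Δ3 g=0 f=0 h=0 j=0 clk=1 b=0 c=1 d=0 a=0 e=1
t0.Δ4 g=0 f=0 h=0 j=0 clk=1 b=0 c=1 d=1 a=0 e=1
t0.Δ5 g=1 f=0 h=0 j=0 clk=1 b=0 c=1 d=1 a=0 e=1
t1.Δ0 g=1 f=0 h=0 j=0 clk=1 b=0 c=1 d=1 a=0 e=1
t1.Δ1 g=1 f=0 h=0 j=0 clk=0 b=0 c=1 d=1 a=0 e=1
t2.Δ0 g=1 f=0 h=0 j=0 clk=0 b=0 c=1 d=1 a=0 e=1
t2.Δ1 g=1 f=0 h=0 j=0 clk=1 b=0 c=1 d=1 a=0 e=1
t2.Δ2 g=1 f=0 h=0 j=1 clk=1 b=1 c=1 d=1 a=0 e=1
t2.Δ3 g=1 f=0 h=0 j=1 clk=1 b=1 c=1 d=0 a=0 e=0
t2.Δ4 g=0 f=0 h=0 j=1 clk=1 b=1 c=1 d=1 a=0 e=0
t2.Δ5 g=1 f=0 h=0 j=1 clk=1 b=1 c=1 d=1 a=0 e=0
t3.Δ0 g=1 f=0 h=0 j=1 clk=1 b=1 c=1 d=1 a=0 e=0
t3.Δ1 g=1 f=0 h=0 j=1 clk=0 b=1 c=1 d=1 a=0 e=0
t4.Δ0 g=1 f=0 h=0 j=1 clk=0 b=1 c=1 d=1 a=0 e=0
t4.Δ1 g=1 f=0 h=0 j=1 clk=1 b=1 c=1 d=1 a=0 e=0
t4.Δ2 g=1 f=0 h=0 j=1 clk=1 b=0 c=1 d=1 a=0 e=0
t4.Δ3 g=1 f=0 h=0 j=1 clk=1 b=0 c=1 d=0 a=0 e=0
t4.Δ4 g=0 f=0 h=0 j=1 clk=1 b=0 c=1 d=0 a=0 e=0
t5.Δ0 g=0 f=0 h=0 j=1 clk=1 b=0 c=1 d=0 a=0 e=0
t5.Δ1 g=0 f=0 h=0 j=1 clk=0 b=0 c=1 d=0 a=0 e=0
t6.Δ0 g=0 f=0 h=0 j=1 clk=0 b=0 c=1 d=0 a=0 e=0
t6.Δ1 g=0 f=0 h=0 j=1 clk=1 b=0 c=1 d=0 a=0 e=0
t6.Δ2 g=0 f=0 h=0 j=0 clk=1 b=0 c=1 d=0 a=0 e=0
t6.Δ3 g=0 f=0 h=0 j=0 clk=1 b=0 c=1 d=0 a=0 e=1
t6.Δ4 g=0 f=0 h=0 j=0 clk=1 b=0 c=1 d=1 a=0 e=1
t6.Δ5 g=1 f=0 h=0 j=0 clk=1 b=0 c=1 d=1 a=0 e=1
t7.Δ0 g=1 f=0 h=0 j=0 clk=1 b=0 c=1 d=1 a=0 e=1
t7.Δ1 g=1 f=0 h=0 j=0 clk=0 b=0 c=1 d=1 a=0 e=1
t8.Δ0 g=1 f=0 h=0 j=0 clk=0 b=0 c=1 d=1 a=0 e=1
t8.Δ1 g=1 f=0 h=0 j=0 clk=1 b=0 c=1 d=1 a=0 e=1
t8.Δ2 g=1 f=0 h=0 j=1 clk=1 b=1 c=1 d=1 a=0 e=1
t8.Δ3 g=1 f=0 h=0 j=1 clk=1 b=1 c=1 d=0 a=0 e=0
t8.Δ4 g=0 f=0 h=0 j=1 clk=1 b=1 c=1 d=1 a=0 e=0
t8.Δ5 g=1 f=0 h=0 j=1 clk=1 b=1 c=1 d=1 a=0 e=0
t9.Δ0 g=1 f=0 h=0 j=1 clk=1 b=1 c=1 d=1 a=0 e=0
t9.Δ1 g=1 f=0 h=0 j=1 clk=0 b=1 c=1 d=1 a=0 e=0
t10.Δ0 g=1 f=0 h=0 j=1 clk=0 b=1 c=1 d=1 a=0 e=0
t10.Δ1 g=1 f=0 h=0 j=1 clk=1 b=1 c=1 d=1 a=0 e=0
t10.Δ2 g=1 f=0 h=0 j=1 clk=1 b=0 c=1 d=1 a=0 e=0
t10.Δ3 g=1 f=0 h=0 j=1 clk=1 b=0 c=1 d=0 a=0 e=0
t10.Δ4 g=0 f=0 h=0 j=1 clk=1 b=0 c=1 d=0 a=0 e=0
t11.Δ0 g=0 f=0 h=0 j=1 clk=1 b=0 c=1 d=0 a=0 e=0
t11.Δ1 g=0 f=0 h=0 j=1 clk=0 b=0 c=1 d=0 a=0 e=0
t12.Δ0 g=0 f=0 h=0 j=1 clk=0 b=0 c=1 d=0 a=0 e=0
t12.Δ1 g=0 f=0 h=0 j=1 clk=1 b=0 c=1 d=0 a=0 e=0
t12.Δ2 g=0 f=0 h=0 j=0 clk=1 b=0 c=1 d=0 a=0 e=0
t12.Δ3 g=0 f=0 h=0 j=0 clk=1 b=0 c=1 d=0 a=0 e=1
t12.Δ4 g=0 f=0 h=0 j=0 clk=1 b=0 c=1 d=1 a=0 e=1
t12.Δ5 g=1 f=0 h=0 j=0 clk=1 b=0 c=1 d=1 a=0 e=1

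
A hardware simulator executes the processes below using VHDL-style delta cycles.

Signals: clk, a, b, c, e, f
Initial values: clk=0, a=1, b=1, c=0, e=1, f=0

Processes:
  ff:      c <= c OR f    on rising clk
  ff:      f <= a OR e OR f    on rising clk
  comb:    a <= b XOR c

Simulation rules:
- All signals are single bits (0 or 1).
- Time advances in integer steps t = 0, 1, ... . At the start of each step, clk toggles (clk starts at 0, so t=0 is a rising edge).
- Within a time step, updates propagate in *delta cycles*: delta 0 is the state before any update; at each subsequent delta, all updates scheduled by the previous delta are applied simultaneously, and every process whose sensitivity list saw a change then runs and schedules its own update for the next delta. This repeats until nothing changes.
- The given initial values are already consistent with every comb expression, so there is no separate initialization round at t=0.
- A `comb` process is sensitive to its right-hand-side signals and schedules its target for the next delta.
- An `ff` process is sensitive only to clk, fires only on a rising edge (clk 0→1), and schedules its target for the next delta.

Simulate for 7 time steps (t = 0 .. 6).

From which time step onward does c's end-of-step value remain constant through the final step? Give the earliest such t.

t=0 Δ0: b=1 clk=0 a=1 c=0 f=0 e=1
  Δ1: clk:0→1
  Δ2: f:0→1
  (2Δ to stable)
t=1 Δ0: b=1 clk=1 a=1 c=0 f=1 e=1
  Δ1: clk:1→0
  (1Δ to stable)
t=2 Δ0: b=1 clk=0 a=1 c=0 f=1 e=1
  Δ1: clk:0→1
  Δ2: c:0→1
  Δ3: a:1→0
  (3Δ to stable)
t=3 Δ0: b=1 clk=1 a=0 c=1 f=1 e=1
  Δ1: clk:1→0
  (1Δ to stable)
t=4 Δ0: b=1 clk=0 a=0 c=1 f=1 e=1
  Δ1: clk:0→1
  (1Δ to stable)
t=5 Δ0: b=1 clk=1 a=0 c=1 f=1 e=1
  Δ1: clk:1→0
  (1Δ to stable)
t=6 Δ0: b=1 clk=0 a=0 c=1 f=1 e=1
  Δ1: clk:0→1
  (1Δ to stable)

2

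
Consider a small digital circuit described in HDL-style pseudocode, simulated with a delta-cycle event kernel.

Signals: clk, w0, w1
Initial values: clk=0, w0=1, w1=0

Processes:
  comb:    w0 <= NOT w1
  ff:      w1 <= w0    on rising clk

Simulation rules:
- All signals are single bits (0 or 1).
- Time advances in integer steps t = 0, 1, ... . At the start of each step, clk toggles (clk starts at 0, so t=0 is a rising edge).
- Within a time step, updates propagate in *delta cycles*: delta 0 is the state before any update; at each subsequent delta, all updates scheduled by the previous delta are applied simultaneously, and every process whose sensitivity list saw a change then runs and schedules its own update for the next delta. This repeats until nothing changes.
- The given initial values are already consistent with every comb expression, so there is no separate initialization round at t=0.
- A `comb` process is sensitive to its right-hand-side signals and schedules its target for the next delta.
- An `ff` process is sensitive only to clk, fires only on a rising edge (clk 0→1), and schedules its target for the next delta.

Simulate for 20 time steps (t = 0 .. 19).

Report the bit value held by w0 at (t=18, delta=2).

t0.Δ0 clk=0 w0=1 w1=0
t0.Δ1 clk=1 w0=1 w1=0
t0.Δ2 clk=1 w0=1 w1=1
t0.Δ3 clk=1 w0=0 w1=1
t1.Δ0 clk=1 w0=0 w1=1
t1.Δ1 clk=0 w0=0 w1=1
t2.Δ0 clk=0 w0=0 w1=1
t2.Δ1 clk=1 w0=0 w1=1
t2.Δ2 clk=1 w0=0 w1=0
t2.Δ3 clk=1 w0=1 w1=0
t3.Δ0 clk=1 w0=1 w1=0
t3.Δ1 clk=0 w0=1 w1=0
t4.Δ0 clk=0 w0=1 w1=0
t4.Δ1 clk=1 w0=1 w1=0
t4.Δ2 clk=1 w0=1 w1=1
t4.Δ3 clk=1 w0=0 w1=1
t5.Δ0 clk=1 w0=0 w1=1
t5.Δ1 clk=0 w0=0 w1=1
t6.Δ0 clk=0 w0=0 w1=1
t6.Δ1 clk=1 w0=0 w1=1
t6.Δ2 clk=1 w0=0 w1=0
t6.Δ3 clk=1 w0=1 w1=0
t7.Δ0 clk=1 w0=1 w1=0
t7.Δ1 clk=0 w0=1 w1=0
t8.Δ0 clk=0 w0=1 w1=0
t8.Δ1 clk=1 w0=1 w1=0
t8.Δ2 clk=1 w0=1 w1=1
t8.Δ3 clk=1 w0=0 w1=1
t9.Δ0 clk=1 w0=0 w1=1
t9.Δ1 clk=0 w0=0 w1=1
t10.Δ0 clk=0 w0=0 w1=1
t10.Δ1 clk=1 w0=0 w1=1
t10.Δ2 clk=1 w0=0 w1=0
t10.Δ3 clk=1 w0=1 w1=0
t11.Δ0 clk=1 w0=1 w1=0
t11.Δ1 clk=0 w0=1 w1=0
t12.Δ0 clk=0 w0=1 w1=0
t12.Δ1 clk=1 w0=1 w1=0
t12.Δ2 clk=1 w0=1 w1=1
t12.Δ3 clk=1 w0=0 w1=1
t13.Δ0 clk=1 w0=0 w1=1
t13.Δ1 clk=0 w0=0 w1=1
t14.Δ0 clk=0 w0=0 w1=1
t14.Δ1 clk=1 w0=0 w1=1
t14.Δ2 clk=1 w0=0 w1=0
t14.Δ3 clk=1 w0=1 w1=0
t15.Δ0 clk=1 w0=1 w1=0
t15.Δ1 clk=0 w0=1 w1=0
t16.Δ0 clk=0 w0=1 w1=0
t16.Δ1 clk=1 w0=1 w1=0
t16.Δ2 clk=1 w0=1 w1=1
t16.Δ3 clk=1 w0=0 w1=1
t17.Δ0 clk=1 w0=0 w1=1
t17.Δ1 clk=0 w0=0 w1=1
t18.Δ0 clk=0 w0=0 w1=1
t18.Δ1 clk=1 w0=0 w1=1
t18.Δ2 clk=1 w0=0 w1=0
t18.Δ3 clk=1 w0=1 w1=0
t19.Δ0 clk=1 w0=1 w1=0
t19.Δ1 clk=0 w0=1 w1=0

0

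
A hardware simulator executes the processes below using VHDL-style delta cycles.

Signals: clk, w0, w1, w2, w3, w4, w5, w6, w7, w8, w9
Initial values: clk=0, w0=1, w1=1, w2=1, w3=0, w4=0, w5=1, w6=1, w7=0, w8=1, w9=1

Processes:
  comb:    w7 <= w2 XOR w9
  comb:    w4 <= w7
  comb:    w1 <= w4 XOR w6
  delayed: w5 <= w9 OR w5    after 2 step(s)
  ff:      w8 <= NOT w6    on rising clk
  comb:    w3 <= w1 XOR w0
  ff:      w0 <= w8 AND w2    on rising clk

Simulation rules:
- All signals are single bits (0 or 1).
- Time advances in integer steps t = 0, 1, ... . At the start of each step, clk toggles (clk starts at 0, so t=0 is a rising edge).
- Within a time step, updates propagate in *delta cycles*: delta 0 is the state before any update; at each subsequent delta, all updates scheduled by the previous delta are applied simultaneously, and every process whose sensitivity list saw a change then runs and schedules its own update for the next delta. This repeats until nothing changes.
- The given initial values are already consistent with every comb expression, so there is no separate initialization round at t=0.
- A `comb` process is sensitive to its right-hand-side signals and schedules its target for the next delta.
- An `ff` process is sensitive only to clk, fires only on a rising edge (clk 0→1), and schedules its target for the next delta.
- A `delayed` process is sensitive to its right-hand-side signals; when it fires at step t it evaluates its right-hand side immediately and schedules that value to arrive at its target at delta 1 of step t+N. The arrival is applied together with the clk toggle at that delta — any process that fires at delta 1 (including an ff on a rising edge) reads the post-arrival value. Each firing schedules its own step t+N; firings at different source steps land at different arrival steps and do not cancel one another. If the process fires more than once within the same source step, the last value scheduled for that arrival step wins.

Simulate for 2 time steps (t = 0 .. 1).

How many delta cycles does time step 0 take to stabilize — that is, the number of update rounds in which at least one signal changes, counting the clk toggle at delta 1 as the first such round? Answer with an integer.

[bits: w2,w8,w5,w9,w4,clk,w1,w7,w0,w3,w6]
t=0: Δ0=11110010101 Δ1=11110110101 Δ2=10110110101 | 2Δ
t=1: Δ0=10110110101 Δ1=10110010101 | 1Δ

2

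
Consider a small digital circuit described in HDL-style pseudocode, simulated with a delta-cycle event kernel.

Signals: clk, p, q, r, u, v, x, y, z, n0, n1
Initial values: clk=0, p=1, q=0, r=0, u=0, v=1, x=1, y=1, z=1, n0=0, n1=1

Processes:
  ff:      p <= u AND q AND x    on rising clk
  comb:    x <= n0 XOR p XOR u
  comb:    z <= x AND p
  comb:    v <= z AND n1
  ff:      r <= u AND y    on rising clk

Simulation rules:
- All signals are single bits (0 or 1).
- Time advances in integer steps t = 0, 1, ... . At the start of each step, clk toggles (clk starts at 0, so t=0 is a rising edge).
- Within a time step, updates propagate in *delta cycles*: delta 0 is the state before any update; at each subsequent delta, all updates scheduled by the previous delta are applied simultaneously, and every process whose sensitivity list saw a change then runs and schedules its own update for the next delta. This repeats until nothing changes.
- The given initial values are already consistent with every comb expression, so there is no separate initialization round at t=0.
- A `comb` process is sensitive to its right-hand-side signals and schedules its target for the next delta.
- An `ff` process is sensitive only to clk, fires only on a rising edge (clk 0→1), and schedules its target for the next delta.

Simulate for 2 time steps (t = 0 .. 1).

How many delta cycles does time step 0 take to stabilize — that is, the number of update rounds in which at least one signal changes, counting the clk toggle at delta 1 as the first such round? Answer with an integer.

t=0 Δ0: x=1 u=0 q=0 p=1 n0=0 v=1 y=1 n1=1 clk=0 r=0 z=1
  Δ1: clk:0→1
  Δ2: p:1→0
  Δ3: x:1→0, z:1→0
  Δ4: v:1→0
  (4Δ to stable)
t=1 Δ0: x=0 u=0 q=0 p=0 n0=0 v=0 y=1 n1=1 clk=1 r=0 z=0
  Δ1: clk:1→0
  (1Δ to stable)

4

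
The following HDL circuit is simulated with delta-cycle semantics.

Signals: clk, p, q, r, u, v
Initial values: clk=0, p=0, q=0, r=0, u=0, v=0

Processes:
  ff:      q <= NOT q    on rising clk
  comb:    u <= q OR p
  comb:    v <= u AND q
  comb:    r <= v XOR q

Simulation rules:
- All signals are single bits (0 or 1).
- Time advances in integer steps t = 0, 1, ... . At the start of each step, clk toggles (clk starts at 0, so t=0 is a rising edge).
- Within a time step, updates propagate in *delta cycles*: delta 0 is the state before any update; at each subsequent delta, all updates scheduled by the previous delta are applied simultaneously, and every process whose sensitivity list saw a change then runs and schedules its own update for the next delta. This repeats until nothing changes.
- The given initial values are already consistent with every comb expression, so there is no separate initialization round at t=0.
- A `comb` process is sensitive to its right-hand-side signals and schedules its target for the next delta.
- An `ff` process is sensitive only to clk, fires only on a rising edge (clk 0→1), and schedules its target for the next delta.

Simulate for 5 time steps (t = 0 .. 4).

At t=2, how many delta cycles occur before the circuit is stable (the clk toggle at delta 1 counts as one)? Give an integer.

t=0 Δ0: q=0 clk=0 u=0 r=0 v=0 p=0
  Δ1: clk:0→1
  Δ2: q:0→1
  Δ3: u:0→1, r:0→1
  Δ4: v:0→1
  Δ5: r:1→0
  (5Δ to stable)
t=1 Δ0: q=1 clk=1 u=1 r=0 v=1 p=0
  Δ1: clk:1→0
  (1Δ to stable)
t=2 Δ0: q=1 clk=0 u=1 r=0 v=1 p=0
  Δ1: clk:0→1
  Δ2: q:1→0
  Δ3: u:1→0, r:0→1, v:1→0
  Δ4: r:1→0
  (4Δ to stable)
t=3 Δ0: q=0 clk=1 u=0 r=0 v=0 p=0
  Δ1: clk:1→0
  (1Δ to stable)
t=4 Δ0: q=0 clk=0 u=0 r=0 v=0 p=0
  Δ1: clk:0→1
  Δ2: q:0→1
  Δ3: u:0→1, r:0→1
  Δ4: v:0→1
  Δ5: r:1→0
  (5Δ to stable)

4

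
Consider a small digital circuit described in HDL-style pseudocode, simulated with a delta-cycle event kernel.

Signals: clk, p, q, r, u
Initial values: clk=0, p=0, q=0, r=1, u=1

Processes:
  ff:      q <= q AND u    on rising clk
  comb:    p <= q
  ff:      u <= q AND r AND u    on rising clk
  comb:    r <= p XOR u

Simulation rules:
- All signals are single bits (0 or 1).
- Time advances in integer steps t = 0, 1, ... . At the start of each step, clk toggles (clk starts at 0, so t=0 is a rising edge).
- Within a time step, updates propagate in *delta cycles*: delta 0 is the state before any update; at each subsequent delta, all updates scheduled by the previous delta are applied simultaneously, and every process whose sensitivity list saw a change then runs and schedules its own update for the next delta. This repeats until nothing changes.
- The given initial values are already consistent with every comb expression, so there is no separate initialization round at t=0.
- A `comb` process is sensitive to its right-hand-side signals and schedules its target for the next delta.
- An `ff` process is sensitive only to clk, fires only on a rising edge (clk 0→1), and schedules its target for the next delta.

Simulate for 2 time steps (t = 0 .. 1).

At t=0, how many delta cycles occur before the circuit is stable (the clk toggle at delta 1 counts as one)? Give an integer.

3

[bits: p,q,r,u,clk]
t=0: Δ0=00110 Δ1=00111 Δ2=00101 Δ3=00001 | 3Δ
t=1: Δ0=00001 Δ1=00000 | 1Δ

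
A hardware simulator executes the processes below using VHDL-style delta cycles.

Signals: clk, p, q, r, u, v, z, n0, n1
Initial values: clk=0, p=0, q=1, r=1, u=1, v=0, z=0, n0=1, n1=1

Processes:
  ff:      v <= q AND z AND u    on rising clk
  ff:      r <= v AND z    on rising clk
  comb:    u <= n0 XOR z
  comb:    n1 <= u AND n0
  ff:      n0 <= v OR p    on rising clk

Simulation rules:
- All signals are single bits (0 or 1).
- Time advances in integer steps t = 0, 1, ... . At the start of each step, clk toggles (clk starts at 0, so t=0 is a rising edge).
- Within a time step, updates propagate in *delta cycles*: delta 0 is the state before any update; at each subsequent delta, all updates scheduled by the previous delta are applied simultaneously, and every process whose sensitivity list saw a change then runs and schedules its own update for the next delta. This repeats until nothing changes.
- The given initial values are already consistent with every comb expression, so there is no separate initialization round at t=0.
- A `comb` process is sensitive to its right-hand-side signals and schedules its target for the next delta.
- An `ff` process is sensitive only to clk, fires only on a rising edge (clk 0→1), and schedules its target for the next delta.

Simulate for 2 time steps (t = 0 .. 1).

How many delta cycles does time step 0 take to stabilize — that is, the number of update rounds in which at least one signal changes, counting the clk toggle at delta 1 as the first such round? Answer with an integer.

3

[bits: p,u,q,n0,clk,n1,z,v,r]
t=0: Δ0=011101001 Δ1=011111001 Δ2=011011000 Δ3=001010000 | 3Δ
t=1: Δ0=001010000 Δ1=001000000 | 1Δ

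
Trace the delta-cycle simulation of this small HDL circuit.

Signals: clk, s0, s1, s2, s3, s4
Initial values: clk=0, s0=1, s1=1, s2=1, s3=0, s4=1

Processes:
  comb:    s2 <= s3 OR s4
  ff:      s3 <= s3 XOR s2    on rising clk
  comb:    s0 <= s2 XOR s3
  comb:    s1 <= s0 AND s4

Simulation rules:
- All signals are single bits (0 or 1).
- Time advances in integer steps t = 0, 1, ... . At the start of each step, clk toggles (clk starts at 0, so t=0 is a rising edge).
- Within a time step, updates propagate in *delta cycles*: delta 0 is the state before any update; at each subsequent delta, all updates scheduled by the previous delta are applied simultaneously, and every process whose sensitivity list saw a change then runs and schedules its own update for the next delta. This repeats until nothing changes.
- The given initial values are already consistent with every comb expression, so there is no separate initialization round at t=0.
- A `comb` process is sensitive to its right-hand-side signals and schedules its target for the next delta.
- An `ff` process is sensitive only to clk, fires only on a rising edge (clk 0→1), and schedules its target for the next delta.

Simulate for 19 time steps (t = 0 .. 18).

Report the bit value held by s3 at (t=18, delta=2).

[bits: s1,clk,s3,s0,s2,s4]
t=0: Δ0=100111 Δ1=110111 Δ2=111111 Δ3=111011 Δ4=011011 | 4Δ
t=1: Δ0=011011 Δ1=001011 | 1Δ
t=2: Δ0=001011 Δ1=011011 Δ2=010011 Δ3=010111 Δ4=110111 | 4Δ
t=3: Δ0=110111 Δ1=100111 | 1Δ
t=4: Δ0=100111 Δ1=110111 Δ2=111111 Δ3=111011 Δ4=011011 | 4Δ
t=5: Δ0=011011 Δ1=001011 | 1Δ
t=6: Δ0=001011 Δ1=011011 Δ2=010011 Δ3=010111 Δ4=110111 | 4Δ
t=7: Δ0=110111 Δ1=100111 | 1Δ
t=8: Δ0=100111 Δ1=110111 Δ2=111111 Δ3=111011 Δ4=011011 | 4Δ
t=9: Δ0=011011 Δ1=001011 | 1Δ
t=10: Δ0=001011 Δ1=011011 Δ2=010011 Δ3=010111 Δ4=110111 | 4Δ
t=11: Δ0=110111 Δ1=100111 | 1Δ
t=12: Δ0=100111 Δ1=110111 Δ2=111111 Δ3=111011 Δ4=011011 | 4Δ
t=13: Δ0=011011 Δ1=001011 | 1Δ
t=14: Δ0=001011 Δ1=011011 Δ2=010011 Δ3=010111 Δ4=110111 | 4Δ
t=15: Δ0=110111 Δ1=100111 | 1Δ
t=16: Δ0=100111 Δ1=110111 Δ2=111111 Δ3=111011 Δ4=011011 | 4Δ
t=17: Δ0=011011 Δ1=001011 | 1Δ
t=18: Δ0=001011 Δ1=011011 Δ2=010011 Δ3=010111 Δ4=110111 | 4Δ

0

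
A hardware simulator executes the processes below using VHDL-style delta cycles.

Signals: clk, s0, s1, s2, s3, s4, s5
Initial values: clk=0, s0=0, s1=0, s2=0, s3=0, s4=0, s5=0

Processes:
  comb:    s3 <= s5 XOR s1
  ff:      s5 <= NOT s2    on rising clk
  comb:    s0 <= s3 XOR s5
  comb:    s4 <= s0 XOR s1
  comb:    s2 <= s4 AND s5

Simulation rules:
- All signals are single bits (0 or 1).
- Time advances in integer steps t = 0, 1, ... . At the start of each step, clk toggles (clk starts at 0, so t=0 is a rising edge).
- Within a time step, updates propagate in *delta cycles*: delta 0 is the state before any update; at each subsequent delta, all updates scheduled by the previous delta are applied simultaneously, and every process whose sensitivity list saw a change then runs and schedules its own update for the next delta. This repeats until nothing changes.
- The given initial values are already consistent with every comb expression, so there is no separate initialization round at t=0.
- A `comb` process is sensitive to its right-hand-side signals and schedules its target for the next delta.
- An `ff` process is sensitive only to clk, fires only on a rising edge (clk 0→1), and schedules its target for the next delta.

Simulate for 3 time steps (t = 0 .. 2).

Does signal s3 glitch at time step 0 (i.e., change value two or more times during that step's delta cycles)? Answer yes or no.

t0.Δ0 s5=0 s0=0 clk=0 s3=0 s4=0 s2=0 s1=0
t0.Δ1 s5=0 s0=0 clk=1 s3=0 s4=0 s2=0 s1=0
t0.Δ2 s5=1 s0=0 clk=1 s3=0 s4=0 s2=0 s1=0
t0.Δ3 s5=1 s0=1 clk=1 s3=1 s4=0 s2=0 s1=0
t0.Δ4 s5=1 s0=0 clk=1 s3=1 s4=1 s2=0 s1=0
t0.Δ5 s5=1 s0=0 clk=1 s3=1 s4=0 s2=1 s1=0
t0.Δ6 s5=1 s0=0 clk=1 s3=1 s4=0 s2=0 s1=0
t1.Δ0 s5=1 s0=0 clk=1 s3=1 s4=0 s2=0 s1=0
t1.Δ1 s5=1 s0=0 clk=0 s3=1 s4=0 s2=0 s1=0
t2.Δ0 s5=1 s0=0 clk=0 s3=1 s4=0 s2=0 s1=0
t2.Δ1 s5=1 s0=0 clk=1 s3=1 s4=0 s2=0 s1=0

no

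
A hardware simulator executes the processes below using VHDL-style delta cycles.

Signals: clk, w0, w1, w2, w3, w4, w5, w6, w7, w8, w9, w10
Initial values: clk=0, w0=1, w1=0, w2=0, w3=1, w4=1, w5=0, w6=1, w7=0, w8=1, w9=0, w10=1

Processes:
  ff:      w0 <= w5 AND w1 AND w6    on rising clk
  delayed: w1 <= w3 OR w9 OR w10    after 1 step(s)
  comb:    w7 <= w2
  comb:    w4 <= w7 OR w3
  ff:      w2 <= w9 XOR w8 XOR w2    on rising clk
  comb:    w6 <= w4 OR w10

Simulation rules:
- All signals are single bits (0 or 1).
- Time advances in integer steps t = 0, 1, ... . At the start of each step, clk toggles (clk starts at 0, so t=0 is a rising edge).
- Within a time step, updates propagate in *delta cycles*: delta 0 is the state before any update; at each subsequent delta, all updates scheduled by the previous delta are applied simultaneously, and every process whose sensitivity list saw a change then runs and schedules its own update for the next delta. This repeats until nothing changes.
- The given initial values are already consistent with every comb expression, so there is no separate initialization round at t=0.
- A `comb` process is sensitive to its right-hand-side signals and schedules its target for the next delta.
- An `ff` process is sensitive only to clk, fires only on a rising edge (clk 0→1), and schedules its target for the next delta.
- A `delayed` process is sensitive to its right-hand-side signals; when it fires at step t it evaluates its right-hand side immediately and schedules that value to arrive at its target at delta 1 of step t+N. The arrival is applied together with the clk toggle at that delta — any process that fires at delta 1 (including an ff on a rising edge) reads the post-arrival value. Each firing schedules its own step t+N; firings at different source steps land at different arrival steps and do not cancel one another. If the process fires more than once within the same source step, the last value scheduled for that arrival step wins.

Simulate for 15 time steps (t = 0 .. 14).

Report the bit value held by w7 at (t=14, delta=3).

t0.Δ0 w1=0 w7=0 w4=1 w6=1 w5=0 w8=1 w10=1 w2=0 w3=1 w0=1 clk=0 w9=0
t0.Δ1 w1=0 w7=0 w4=1 w6=1 w5=0 w8=1 w10=1 w2=0 w3=1 w0=1 clk=1 w9=0
t0.Δ2 w1=0 w7=0 w4=1 w6=1 w5=0 w8=1 w10=1 w2=1 w3=1 w0=0 clk=1 w9=0
t0.Δ3 w1=0 w7=1 w4=1 w6=1 w5=0 w8=1 w10=1 w2=1 w3=1 w0=0 clk=1 w9=0
t1.Δ0 w1=0 w7=1 w4=1 w6=1 w5=0 w8=1 w10=1 w2=1 w3=1 w0=0 clk=1 w9=0
t1.Δ1 w1=0 w7=1 w4=1 w6=1 w5=0 w8=1 w10=1 w2=1 w3=1 w0=0 clk=0 w9=0
t2.Δ0 w1=0 w7=1 w4=1 w6=1 w5=0 w8=1 w10=1 w2=1 w3=1 w0=0 clk=0 w9=0
t2.Δ1 w1=0 w7=1 w4=1 w6=1 w5=0 w8=1 w10=1 w2=1 w3=1 w0=0 clk=1 w9=0
t2.Δ2 w1=0 w7=1 w4=1 w6=1 w5=0 w8=1 w10=1 w2=0 w3=1 w0=0 clk=1 w9=0
t2.Δ3 w1=0 w7=0 w4=1 w6=1 w5=0 w8=1 w10=1 w2=0 w3=1 w0=0 clk=1 w9=0
t3.Δ0 w1=0 w7=0 w4=1 w6=1 w5=0 w8=1 w10=1 w2=0 w3=1 w0=0 clk=1 w9=0
t3.Δ1 w1=0 w7=0 w4=1 w6=1 w5=0 w8=1 w10=1 w2=0 w3=1 w0=0 clk=0 w9=0
t4.Δ0 w1=0 w7=0 w4=1 w6=1 w5=0 w8=1 w10=1 w2=0 w3=1 w0=0 clk=0 w9=0
t4.Δ1 w1=0 w7=0 w4=1 w6=1 w5=0 w8=1 w10=1 w2=0 w3=1 w0=0 clk=1 w9=0
t4.Δ2 w1=0 w7=0 w4=1 w6=1 w5=0 w8=1 w10=1 w2=1 w3=1 w0=0 clk=1 w9=0
t4.Δ3 w1=0 w7=1 w4=1 w6=1 w5=0 w8=1 w10=1 w2=1 w3=1 w0=0 clk=1 w9=0
t5.Δ0 w1=0 w7=1 w4=1 w6=1 w5=0 w8=1 w10=1 w2=1 w3=1 w0=0 clk=1 w9=0
t5.Δ1 w1=0 w7=1 w4=1 w6=1 w5=0 w8=1 w10=1 w2=1 w3=1 w0=0 clk=0 w9=0
t6.Δ0 w1=0 w7=1 w4=1 w6=1 w5=0 w8=1 w10=1 w2=1 w3=1 w0=0 clk=0 w9=0
t6.Δ1 w1=0 w7=1 w4=1 w6=1 w5=0 w8=1 w10=1 w2=1 w3=1 w0=0 clk=1 w9=0
t6.Δ2 w1=0 w7=1 w4=1 w6=1 w5=0 w8=1 w10=1 w2=0 w3=1 w0=0 clk=1 w9=0
t6.Δ3 w1=0 w7=0 w4=1 w6=1 w5=0 w8=1 w10=1 w2=0 w3=1 w0=0 clk=1 w9=0
t7.Δ0 w1=0 w7=0 w4=1 w6=1 w5=0 w8=1 w10=1 w2=0 w3=1 w0=0 clk=1 w9=0
t7.Δ1 w1=0 w7=0 w4=1 w6=1 w5=0 w8=1 w10=1 w2=0 w3=1 w0=0 clk=0 w9=0
t8.Δ0 w1=0 w7=0 w4=1 w6=1 w5=0 w8=1 w10=1 w2=0 w3=1 w0=0 clk=0 w9=0
t8.Δ1 w1=0 w7=0 w4=1 w6=1 w5=0 w8=1 w10=1 w2=0 w3=1 w0=0 clk=1 w9=0
t8.Δ2 w1=0 w7=0 w4=1 w6=1 w5=0 w8=1 w10=1 w2=1 w3=1 w0=0 clk=1 w9=0
t8.Δ3 w1=0 w7=1 w4=1 w6=1 w5=0 w8=1 w10=1 w2=1 w3=1 w0=0 clk=1 w9=0
t9.Δ0 w1=0 w7=1 w4=1 w6=1 w5=0 w8=1 w10=1 w2=1 w3=1 w0=0 clk=1 w9=0
t9.Δ1 w1=0 w7=1 w4=1 w6=1 w5=0 w8=1 w10=1 w2=1 w3=1 w0=0 clk=0 w9=0
t10.Δ0 w1=0 w7=1 w4=1 w6=1 w5=0 w8=1 w10=1 w2=1 w3=1 w0=0 clk=0 w9=0
t10.Δ1 w1=0 w7=1 w4=1 w6=1 w5=0 w8=1 w10=1 w2=1 w3=1 w0=0 clk=1 w9=0
t10.Δ2 w1=0 w7=1 w4=1 w6=1 w5=0 w8=1 w10=1 w2=0 w3=1 w0=0 clk=1 w9=0
t10.Δ3 w1=0 w7=0 w4=1 w6=1 w5=0 w8=1 w10=1 w2=0 w3=1 w0=0 clk=1 w9=0
t11.Δ0 w1=0 w7=0 w4=1 w6=1 w5=0 w8=1 w10=1 w2=0 w3=1 w0=0 clk=1 w9=0
t11.Δ1 w1=0 w7=0 w4=1 w6=1 w5=0 w8=1 w10=1 w2=0 w3=1 w0=0 clk=0 w9=0
t12.Δ0 w1=0 w7=0 w4=1 w6=1 w5=0 w8=1 w10=1 w2=0 w3=1 w0=0 clk=0 w9=0
t12.Δ1 w1=0 w7=0 w4=1 w6=1 w5=0 w8=1 w10=1 w2=0 w3=1 w0=0 clk=1 w9=0
t12.Δ2 w1=0 w7=0 w4=1 w6=1 w5=0 w8=1 w10=1 w2=1 w3=1 w0=0 clk=1 w9=0
t12.Δ3 w1=0 w7=1 w4=1 w6=1 w5=0 w8=1 w10=1 w2=1 w3=1 w0=0 clk=1 w9=0
t13.Δ0 w1=0 w7=1 w4=1 w6=1 w5=0 w8=1 w10=1 w2=1 w3=1 w0=0 clk=1 w9=0
t13.Δ1 w1=0 w7=1 w4=1 w6=1 w5=0 w8=1 w10=1 w2=1 w3=1 w0=0 clk=0 w9=0
t14.Δ0 w1=0 w7=1 w4=1 w6=1 w5=0 w8=1 w10=1 w2=1 w3=1 w0=0 clk=0 w9=0
t14.Δ1 w1=0 w7=1 w4=1 w6=1 w5=0 w8=1 w10=1 w2=1 w3=1 w0=0 clk=1 w9=0
t14.Δ2 w1=0 w7=1 w4=1 w6=1 w5=0 w8=1 w10=1 w2=0 w3=1 w0=0 clk=1 w9=0
t14.Δ3 w1=0 w7=0 w4=1 w6=1 w5=0 w8=1 w10=1 w2=0 w3=1 w0=0 clk=1 w9=0

0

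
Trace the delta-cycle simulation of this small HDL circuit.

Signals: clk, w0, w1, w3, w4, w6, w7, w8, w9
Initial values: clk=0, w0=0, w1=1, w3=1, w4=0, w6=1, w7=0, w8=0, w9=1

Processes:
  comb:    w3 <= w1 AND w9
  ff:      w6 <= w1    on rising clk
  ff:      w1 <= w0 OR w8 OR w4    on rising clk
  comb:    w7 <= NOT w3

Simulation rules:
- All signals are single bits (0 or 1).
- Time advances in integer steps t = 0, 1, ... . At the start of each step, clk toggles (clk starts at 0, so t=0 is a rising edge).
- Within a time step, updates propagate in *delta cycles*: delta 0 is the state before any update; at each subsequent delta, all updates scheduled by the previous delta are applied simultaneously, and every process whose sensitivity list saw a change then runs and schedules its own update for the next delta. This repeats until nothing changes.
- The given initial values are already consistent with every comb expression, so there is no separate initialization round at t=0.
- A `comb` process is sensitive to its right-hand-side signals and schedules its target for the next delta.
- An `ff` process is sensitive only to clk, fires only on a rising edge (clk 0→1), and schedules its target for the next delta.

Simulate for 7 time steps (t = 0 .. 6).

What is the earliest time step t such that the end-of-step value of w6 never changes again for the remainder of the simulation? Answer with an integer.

t=0 Δ0: w9=1 w8=0 w6=1 w3=1 w7=0 w0=0 w4=0 w1=1 clk=0
  Δ1: clk:0→1
  Δ2: w1:1→0
  Δ3: w3:1→0
  Δ4: w7:0→1
  (4Δ to stable)
t=1 Δ0: w9=1 w8=0 w6=1 w3=0 w7=1 w0=0 w4=0 w1=0 clk=1
  Δ1: clk:1→0
  (1Δ to stable)
t=2 Δ0: w9=1 w8=0 w6=1 w3=0 w7=1 w0=0 w4=0 w1=0 clk=0
  Δ1: clk:0→1
  Δ2: w6:1→0
  (2Δ to stable)
t=3 Δ0: w9=1 w8=0 w6=0 w3=0 w7=1 w0=0 w4=0 w1=0 clk=1
  Δ1: clk:1→0
  (1Δ to stable)
t=4 Δ0: w9=1 w8=0 w6=0 w3=0 w7=1 w0=0 w4=0 w1=0 clk=0
  Δ1: clk:0→1
  (1Δ to stable)
t=5 Δ0: w9=1 w8=0 w6=0 w3=0 w7=1 w0=0 w4=0 w1=0 clk=1
  Δ1: clk:1→0
  (1Δ to stable)
t=6 Δ0: w9=1 w8=0 w6=0 w3=0 w7=1 w0=0 w4=0 w1=0 clk=0
  Δ1: clk:0→1
  (1Δ to stable)

2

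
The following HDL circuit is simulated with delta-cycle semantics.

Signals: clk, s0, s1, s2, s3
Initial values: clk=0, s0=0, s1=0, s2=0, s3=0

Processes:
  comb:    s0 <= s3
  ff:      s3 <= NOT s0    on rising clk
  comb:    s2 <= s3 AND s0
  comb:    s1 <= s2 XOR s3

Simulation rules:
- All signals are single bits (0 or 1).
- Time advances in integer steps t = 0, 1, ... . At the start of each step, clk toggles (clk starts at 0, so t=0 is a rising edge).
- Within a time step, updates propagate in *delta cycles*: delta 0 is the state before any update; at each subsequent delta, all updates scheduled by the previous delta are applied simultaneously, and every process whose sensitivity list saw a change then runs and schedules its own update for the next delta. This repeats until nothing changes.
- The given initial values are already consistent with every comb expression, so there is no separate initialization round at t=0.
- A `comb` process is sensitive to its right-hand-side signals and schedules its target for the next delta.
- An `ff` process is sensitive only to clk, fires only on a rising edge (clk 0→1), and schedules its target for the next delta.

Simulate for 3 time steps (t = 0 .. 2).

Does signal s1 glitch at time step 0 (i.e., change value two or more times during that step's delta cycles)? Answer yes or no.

yes

[bits: s2,s3,clk,s0,s1]
t=0: Δ0=00000 Δ1=00100 Δ2=01100 Δ3=01111 Δ4=11111 Δ5=11110 | 5Δ
t=1: Δ0=11110 Δ1=11010 | 1Δ
t=2: Δ0=11010 Δ1=11110 Δ2=10110 Δ3=00101 Δ4=00100 | 4Δ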